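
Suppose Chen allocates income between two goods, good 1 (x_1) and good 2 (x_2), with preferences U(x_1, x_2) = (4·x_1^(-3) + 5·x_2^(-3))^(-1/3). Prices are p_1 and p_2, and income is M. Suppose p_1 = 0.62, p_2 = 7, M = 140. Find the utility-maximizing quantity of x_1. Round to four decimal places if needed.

x_1* = 30.0569

MRS = MU_x_1/MU_x_2 = (4/5)·(x_2/x_1)^(4). Set equal to p_1/p_2.
Solve for the ratio: x_2/x_1 = [(5/4)·p_1/p_2]^(0.25).
With the ratio pinned down, the budget gives x_1* = M/(p_1 + p_2·(x_2/x_1)) and x_2* = (x_2/x_1)·x_1*.
Numerically x_2/x_1 = 0.576834, so x_1* = 140/(0.62 + 7·0.576834) = 30.0569.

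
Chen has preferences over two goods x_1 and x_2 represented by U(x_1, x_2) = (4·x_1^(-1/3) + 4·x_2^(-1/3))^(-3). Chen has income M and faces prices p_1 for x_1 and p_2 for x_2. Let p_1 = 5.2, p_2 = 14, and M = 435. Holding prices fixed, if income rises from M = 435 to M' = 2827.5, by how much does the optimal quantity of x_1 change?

MU_x_1 ∝ 4·x_1^(-4/3), MU_x_2 ∝ 4·x_2^(-4/3), so MRS = (x_2/x_1)^(4/3) = p_1/p_2.
Hence x_2/x_1 = (p_1/p_2)^(1/(4/3)), i.e. raised to the 0.75 power.
Substitute x_2 = (x_2/x_1)·x_1 into the budget: x_1* = M/(p_1 + p_2·(x_2/x_1)).
Numerically x_2/x_1 = 0.47578, so x_1* = 435/(5.2 + 14·0.47578) = 36.675.
At M' = 2827.5: x_1* = 238.3878. Change: 238.3878 − 36.675 = 201.7128.

Δx_1* = 201.7128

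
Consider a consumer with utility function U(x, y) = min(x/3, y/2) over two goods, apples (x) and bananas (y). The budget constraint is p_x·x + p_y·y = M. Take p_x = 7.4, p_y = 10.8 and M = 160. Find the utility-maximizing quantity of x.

x* = 10.9589

Leontief preferences: the optimum is at the kink where x/3 = y/2, i.e. y = (2/3)·x.
Budget: p_x·x + p_y·(2/3)·x = M, so (3·p_x + 2·p_y)·x = 3·M.
Demand: x*(p_x,p_y,M) = 3·M/(3·p_x + 2·p_y), y* = 2·M/(3·p_x + 2·p_y).
Here 3·7.4 + 2·10.8 = 43.8, giving x* = 10.9589.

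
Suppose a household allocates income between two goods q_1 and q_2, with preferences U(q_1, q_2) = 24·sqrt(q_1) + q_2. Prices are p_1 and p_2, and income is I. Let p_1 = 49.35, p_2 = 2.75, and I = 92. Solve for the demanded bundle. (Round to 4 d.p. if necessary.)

MU_q_1 = 12/√q_1, MU_q_2 = 1. Tangency: 12/√q_1 = p_1/p_2.
Solve: √q_1 = 12·p_2/p_1, so q_1*(p_1,p_2) = (12·p_2/p_1)², and q_2* = (I − p_1·q_1*)/p_2.
Plugging in: q_1* = (12·2.75/49.35)² = 0.4472, q_2* = 25.4302.

q_1* = 0.4472, q_2* = 25.4302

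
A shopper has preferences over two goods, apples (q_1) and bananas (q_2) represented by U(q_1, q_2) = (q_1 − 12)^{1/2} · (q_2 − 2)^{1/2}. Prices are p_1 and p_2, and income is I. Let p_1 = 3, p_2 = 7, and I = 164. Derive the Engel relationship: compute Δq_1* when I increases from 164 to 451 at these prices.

Δq_1* = 47.8333

MRS = (q_2−2)/(q_1−12). Tangency with p_1/p_2 gives q_2−2 = (p_1/p_2)·(q_1−12).
After buying the subsistence bundle (12, 2), a share 0.5 of the remaining income goes to q_1: q_1* = 12 + 0.5·(I − 12p_1 − 2p_2)/p_1.
Discretionary income = 164 − 12·3 − 2·7 = 114; q_1* = 12 + 0.5·114/3 = 31.
At I' = 451: q_1* = 78.8333. Change: 78.8333 − 31 = 47.8333.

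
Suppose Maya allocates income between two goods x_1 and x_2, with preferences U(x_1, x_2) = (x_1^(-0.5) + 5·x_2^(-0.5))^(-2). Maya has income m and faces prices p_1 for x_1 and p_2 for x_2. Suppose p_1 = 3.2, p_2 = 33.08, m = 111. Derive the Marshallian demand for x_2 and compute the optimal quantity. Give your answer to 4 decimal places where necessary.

x_2* = 2.9002

With the ratio pinned down, the budget gives x_1* = m/(p_1 + p_2·(x_2/x_1)) and x_2* = (x_2/x_1)·x_1*.
Numerically x_2/x_1 = 0.616173, so x_1* = 111/(3.2 + 33.08·0.616173) = 4.7068 and x_2* = 0.616173·4.7068 = 2.9002.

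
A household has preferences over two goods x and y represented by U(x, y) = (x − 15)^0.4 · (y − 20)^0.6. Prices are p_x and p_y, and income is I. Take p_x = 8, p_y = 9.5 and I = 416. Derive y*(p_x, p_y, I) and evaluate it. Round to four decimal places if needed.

This is Cobb-Douglas in (x−15, y−20): tangency gives 0.4·p_y·(y−20) = 0.6·p_x·(x−15).
After buying the subsistence bundle (15, 20), a share 0.4 of the remaining income goes to x: x* = 15 + 0.4·(I − 15p_x − 20p_y)/p_x.
Discretionary income = 416 − 15·8 − 20·9.5 = 106; y* = 20 + 0.6·106/9.5 = 26.6947.

y* = 26.6947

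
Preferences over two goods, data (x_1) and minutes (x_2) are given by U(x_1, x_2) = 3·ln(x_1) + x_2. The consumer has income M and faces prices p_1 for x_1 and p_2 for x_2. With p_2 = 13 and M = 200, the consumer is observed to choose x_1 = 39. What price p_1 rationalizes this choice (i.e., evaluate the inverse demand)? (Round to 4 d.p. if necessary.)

p_1 = 1

Set MRS = p_1/p_2: (3/x_1)/1 = p_1/p_2.
So x_1*(p_1,p_2) = 3·p_2/p_1, independent of income; and x_2* = (M − 3·p_2)/p_2.
Set x_1* = 39 in the demand function and solve for p_1: p_1 = 1.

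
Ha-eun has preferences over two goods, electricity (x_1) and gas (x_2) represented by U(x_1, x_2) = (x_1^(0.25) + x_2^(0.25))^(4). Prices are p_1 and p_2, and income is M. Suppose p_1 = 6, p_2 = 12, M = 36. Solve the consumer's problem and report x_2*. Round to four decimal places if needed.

From the CES first-order condition, (x_2/x_1)^(0.75) = p_1/p_2.
Solve for the ratio: x_2/x_1 = [p_1/p_2]^(4/3).
Substitute x_2 = (x_2/x_1)·x_1 into the budget: x_1* = M/(p_1 + p_2·(x_2/x_1)).
Numerically x_2/x_1 = 0.39685, so x_1* = 36/(6 + 12·0.39685) = 3.345 and x_2* = 0.39685·3.345 = 1.3275.

x_2* = 1.3275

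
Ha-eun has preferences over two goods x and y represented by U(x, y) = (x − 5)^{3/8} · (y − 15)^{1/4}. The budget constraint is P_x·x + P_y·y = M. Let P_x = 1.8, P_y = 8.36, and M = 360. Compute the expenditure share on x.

This is Cobb-Douglas in (x−5, y−15): tangency gives 0.375·P_y·(y−15) = 0.25·P_x·(x−5).
Substituting into the budget: x* = 5 + 0.6·(M − 5·P_x − 15·P_y)/P_x, and y* = 15 + 0.4·(…)/P_y.
Discretionary income = 360 − 5·1.8 − 15·8.36 = 225.6; x* = 5 + 0.6·225.6/1.8 = 80.2; y* = 15 + 0.4·225.6/8.36 = 25.7943.
Expenditure on x: 1.8·80.2 = 144.36; share = 0.401.

share on x = 0.401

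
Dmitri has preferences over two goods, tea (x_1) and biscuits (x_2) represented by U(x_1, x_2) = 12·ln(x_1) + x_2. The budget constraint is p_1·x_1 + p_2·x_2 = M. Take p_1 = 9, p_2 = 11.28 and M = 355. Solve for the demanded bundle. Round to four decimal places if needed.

x_1* = 15.04, x_2* = 19.4716

Set MRS = p_1/p_2: (12/x_1)/1 = p_1/p_2.
So x_1*(p_1,p_2) = 12·p_2/p_1, independent of income; and x_2* = (M − 12·p_2)/p_2.
At the given prices: x_1* = 12·11.28/9 = 15.04, and x_2* = 19.4716.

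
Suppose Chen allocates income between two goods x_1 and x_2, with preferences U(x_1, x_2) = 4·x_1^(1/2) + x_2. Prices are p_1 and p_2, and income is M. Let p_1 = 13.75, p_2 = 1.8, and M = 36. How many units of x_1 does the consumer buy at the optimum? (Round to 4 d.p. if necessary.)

Set MRS = p_1/p_2: 2·x_1^(−1/2) = p_1/p_2.
Solve: √x_1 = 2·p_2/p_1, so x_1*(p_1,p_2) = (2·p_2/p_1)², and x_2* = (M − p_1·x_1*)/p_2.
Plugging in: x_1* = (2·1.8/13.75)² = 0.0685.

x_1* = 0.0685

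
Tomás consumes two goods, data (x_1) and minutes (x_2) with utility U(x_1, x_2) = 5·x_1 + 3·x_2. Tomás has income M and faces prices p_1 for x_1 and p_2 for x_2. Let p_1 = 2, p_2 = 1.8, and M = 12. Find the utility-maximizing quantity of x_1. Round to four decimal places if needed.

Perfect substitutes: compare marginal utility per dollar. 5/p_1 vs 3/p_2 → 2.5 vs 1.6667.
x_1 gives more utility per dollar, so spend all income on x_1: x_1* = M/p_1, x_2* = 0.
Numerically: x_1* = 6, x_2* = 0.

x_1* = 6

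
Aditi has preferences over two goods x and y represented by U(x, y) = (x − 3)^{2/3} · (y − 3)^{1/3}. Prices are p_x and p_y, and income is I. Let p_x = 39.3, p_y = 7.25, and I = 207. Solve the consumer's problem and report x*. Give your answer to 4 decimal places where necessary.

x* = 4.1425

Let x' = x−3, y' = y−3. MRS = 2·y'/x' = p_x/p_y.
After buying the subsistence bundle (3, 3), a share 2/3 of the remaining income goes to x: x* = 3 + 2/3·(I − 3p_x − 3p_y)/p_x.
Discretionary income = 207 − 3·39.3 − 3·7.25 = 67.35; x* = 3 + 2/3·67.35/39.3 = 4.1425.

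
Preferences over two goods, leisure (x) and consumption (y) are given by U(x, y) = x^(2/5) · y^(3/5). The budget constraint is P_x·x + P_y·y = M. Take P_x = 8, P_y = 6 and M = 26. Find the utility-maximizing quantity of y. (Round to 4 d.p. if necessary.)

The MRS is (2/3)·y/x. Set MRS = P_x/P_y.
So 0.4·P_y·y = 0.6·P_x·x; combined with the budget, a share 0.4 of income goes to x.
Demand: x*(P_x,P_y,M) = 0.4·M/P_x and y* = 0.6·M/P_y.
At P_x=8, P_y=6, M=26: y* = 0.6·26/6 = 2.6.

y* = 2.6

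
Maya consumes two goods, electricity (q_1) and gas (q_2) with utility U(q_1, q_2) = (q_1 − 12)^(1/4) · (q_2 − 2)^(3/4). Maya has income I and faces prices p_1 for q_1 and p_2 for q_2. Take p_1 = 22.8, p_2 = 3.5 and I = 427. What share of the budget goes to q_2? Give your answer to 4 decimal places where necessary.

MRS = (1/3)·(q_2−2)/(q_1−12). Tangency with p_1/p_2 gives q_2−2 = 3·(p_1/p_2)·(q_1−12).
After buying the subsistence bundle (12, 2), a share 0.25 of the remaining income goes to q_1: q_1* = 12 + 0.25·(I − 12p_1 − 2p_2)/p_1.
Discretionary income = 427 − 12·22.8 − 2·3.5 = 146.4; q_1* = 12 + 0.25·146.4/22.8 = 13.6053; q_2* = 2 + 0.75·146.4/3.5 = 33.3714.
Expenditure on q_2: 3.5·33.3714 = 116.8; share = 0.2735.

share on q_2 = 0.2735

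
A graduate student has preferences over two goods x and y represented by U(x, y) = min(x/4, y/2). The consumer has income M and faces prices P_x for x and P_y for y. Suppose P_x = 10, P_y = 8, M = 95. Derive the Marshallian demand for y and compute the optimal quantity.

With perfect complements, no substitution: consume in ratio x:y = 4:2.
Budget: P_x·x + P_y·(1/2)·x = M, so (4·P_x + 2·P_y)·x = 4·M.
Demand: x*(P_x,P_y,M) = 4·M/(4·P_x + 2·P_y), y* = 2·M/(4·P_x + 2·P_y).
Here 4·10 + 2·8 = 56, giving y* = 3.3929.

y* = 3.3929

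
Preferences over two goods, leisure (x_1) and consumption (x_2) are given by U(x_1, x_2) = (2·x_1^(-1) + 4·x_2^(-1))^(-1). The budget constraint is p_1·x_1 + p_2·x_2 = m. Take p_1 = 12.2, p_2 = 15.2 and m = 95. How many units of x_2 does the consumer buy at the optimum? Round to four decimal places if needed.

x_2* = 3.8262

Numerically x_2/x_1 = 1.26699, so x_1* = 95/(12.2 + 15.2·1.26699) = 3.0199 and x_2* = 1.26699·3.0199 = 3.8262.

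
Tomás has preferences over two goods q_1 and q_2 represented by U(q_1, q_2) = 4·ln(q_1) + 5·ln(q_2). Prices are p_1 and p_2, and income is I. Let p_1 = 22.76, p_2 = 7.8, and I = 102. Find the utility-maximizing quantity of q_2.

The MRS is (4/5)·q_2/q_1. Set MRS = p_1/p_2.
So 4·p_2·q_2 = 5·p_1·q_1; combined with the budget, a share 4/9 of income goes to q_1.
Demand: q_1*(p_1,p_2,I) = 4/9·I/p_1 and q_2* = 5/9·I/p_2.
At p_1=22.76, p_2=7.8, I=102: q_2* = 5/9·102/7.8 = 7.265.

q_2* = 7.265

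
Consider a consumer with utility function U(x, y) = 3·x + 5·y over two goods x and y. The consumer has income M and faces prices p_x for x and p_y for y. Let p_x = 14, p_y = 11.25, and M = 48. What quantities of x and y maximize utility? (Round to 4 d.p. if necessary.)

x* = 0, y* = 4.2667

Numerically: x* = 0, y* = 4.2667.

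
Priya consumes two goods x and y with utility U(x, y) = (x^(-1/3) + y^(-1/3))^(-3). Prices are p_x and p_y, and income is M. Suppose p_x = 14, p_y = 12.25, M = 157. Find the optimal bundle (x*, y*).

x* = 5.7007, y* = 6.3012

Substitute y = (y/x)·x into the budget: x* = M/(p_x + p_y·(y/x)).
Numerically y/x = 1.105335, so x* = 157/(14 + 12.25·1.105335) = 5.7007 and y* = 1.105335·5.7007 = 6.3012.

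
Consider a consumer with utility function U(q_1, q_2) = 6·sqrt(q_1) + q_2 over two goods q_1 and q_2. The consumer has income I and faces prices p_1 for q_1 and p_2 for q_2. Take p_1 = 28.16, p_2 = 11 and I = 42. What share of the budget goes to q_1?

Thus q_1* = (3·p_2/p_1)² — independent of I — with the rest of income spent on q_2.
Plugging in: q_1* = (3·11/28.16)² = 1.3733, q_2* = 0.3026.
Expenditure on q_1: 28.16·1.3733 = 38.6719; share = 0.9208.

share on q_1 = 0.9208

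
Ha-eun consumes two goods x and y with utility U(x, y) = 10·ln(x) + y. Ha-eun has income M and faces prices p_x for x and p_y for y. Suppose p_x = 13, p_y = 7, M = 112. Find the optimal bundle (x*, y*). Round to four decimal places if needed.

x* = 5.3846, y* = 6

So x*(p_x,p_y) = 10·p_y/p_x, independent of income; and y* = (M − 10·p_y)/p_y.
At the given prices: x* = 10·7/13 = 5.3846, and y* = 6.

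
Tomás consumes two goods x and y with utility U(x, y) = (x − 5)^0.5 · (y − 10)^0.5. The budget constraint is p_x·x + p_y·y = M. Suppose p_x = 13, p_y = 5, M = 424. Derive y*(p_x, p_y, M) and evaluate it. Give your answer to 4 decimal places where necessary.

After buying the subsistence bundle (5, 10), a share 0.5 of the remaining income goes to x: x* = 5 + 0.5·(M − 5p_x − 10p_y)/p_x.
Discretionary income = 424 − 5·13 − 10·5 = 309; y* = 10 + 0.5·309/5 = 40.9.

y* = 40.9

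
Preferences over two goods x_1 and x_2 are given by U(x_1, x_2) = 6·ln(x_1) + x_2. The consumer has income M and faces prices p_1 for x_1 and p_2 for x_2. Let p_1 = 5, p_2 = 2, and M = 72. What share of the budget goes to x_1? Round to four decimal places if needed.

So x_1*(p_1,p_2) = 6·p_2/p_1, independent of income; and x_2* = (M − 6·p_2)/p_2.
At the given prices: x_1* = 6·2/5 = 2.4, and x_2* = 30.
Expenditure on x_1: 5·2.4 = 12; share = 0.1667.

share on x_1 = 0.1667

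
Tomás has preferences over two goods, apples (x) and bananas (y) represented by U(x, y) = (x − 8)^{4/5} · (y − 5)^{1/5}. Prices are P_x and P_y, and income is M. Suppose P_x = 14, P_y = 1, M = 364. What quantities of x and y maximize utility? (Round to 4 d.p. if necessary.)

x* = 22.1143, y* = 54.4

This is Cobb-Douglas in (x−8, y−5): tangency gives 0.8·P_y·(y−5) = 0.2·P_x·(x−8).
Substituting into the budget: x* = 8 + 0.8·(M − 8·P_x − 5·P_y)/P_x, and y* = 5 + 0.2·(…)/P_y.
Discretionary income = 364 − 8·14 − 5·1 = 247; x* = 8 + 0.8·247/14 = 22.1143; y* = 5 + 0.2·247/1 = 54.4.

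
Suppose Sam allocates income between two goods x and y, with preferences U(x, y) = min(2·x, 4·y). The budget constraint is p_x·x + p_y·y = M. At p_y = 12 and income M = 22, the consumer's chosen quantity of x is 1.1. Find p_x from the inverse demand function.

p_x = 14

With perfect complements, no substitution: consume in ratio x:y = 4:2.
Budget: p_x·x + p_y·(1/2)·x = M, so (4·p_x + 2·p_y)·x = 4·M.
Demand: x*(p_x,p_y,M) = 4·M/(4·p_x + 2·p_y), y* = 2·M/(4·p_x + 2·p_y).
Set x* = 1.1 in the demand function and solve for p_x: p_x = 14.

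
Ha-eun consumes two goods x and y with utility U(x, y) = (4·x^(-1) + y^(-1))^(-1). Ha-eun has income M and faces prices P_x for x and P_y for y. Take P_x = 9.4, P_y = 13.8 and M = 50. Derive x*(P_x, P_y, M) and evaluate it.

MRS = MU_x/MU_y = 4·(y/x)^(2). Set equal to P_x/P_y.
Solve for the ratio: y/x = [(1/4)·P_x/P_y]^(0.5).
With the ratio pinned down, the budget gives x* = M/(P_x + P_y·(y/x)) and y* = (y/x)·x*.
Numerically y/x = 0.412662, so x* = 50/(9.4 + 13.8·0.412662) = 3.3124.

x* = 3.3124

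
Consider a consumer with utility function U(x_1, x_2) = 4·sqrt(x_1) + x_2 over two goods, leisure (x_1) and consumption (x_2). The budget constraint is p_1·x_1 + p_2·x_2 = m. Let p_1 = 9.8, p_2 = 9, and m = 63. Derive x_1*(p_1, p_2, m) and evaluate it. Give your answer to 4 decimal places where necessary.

MU_x_1 = 2/√x_1, MU_x_2 = 1. Tangency: 2/√x_1 = p_1/p_2.
Solve: √x_1 = 2·p_2/p_1, so x_1*(p_1,p_2) = (2·p_2/p_1)², and x_2* = (m − p_1·x_1*)/p_2.
Plugging in: x_1* = (2·9/9.8)² = 3.3736.

x_1* = 3.3736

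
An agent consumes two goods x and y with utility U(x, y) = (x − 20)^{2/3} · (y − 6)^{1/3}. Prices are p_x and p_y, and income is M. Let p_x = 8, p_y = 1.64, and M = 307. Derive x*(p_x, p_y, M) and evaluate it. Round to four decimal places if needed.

x* = 31.43

This is Cobb-Douglas in (x−20, y−6): tangency gives 2/3·p_y·(y−6) = 1/3·p_x·(x−20).
After buying the subsistence bundle (20, 6), a share 2/3 of the remaining income goes to x: x* = 20 + 2/3·(M − 20p_x − 6p_y)/p_x.
Discretionary income = 307 − 20·8 − 6·1.64 = 137.16; x* = 20 + 2/3·137.16/8 = 31.43.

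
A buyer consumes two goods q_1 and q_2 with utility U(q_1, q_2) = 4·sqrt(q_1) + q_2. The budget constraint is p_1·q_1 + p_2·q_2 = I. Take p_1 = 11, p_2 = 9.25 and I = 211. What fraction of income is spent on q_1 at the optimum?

Utility is quasi-linear in q_2; the FOC for q_1 is 2/√q_1 = p_1/p_2.
Solve: √q_1 = 2·p_2/p_1, so q_1*(p_1,p_2) = (2·p_2/p_1)², and q_2* = (I − p_1·q_1*)/p_2.
Plugging in: q_1* = (2·9.25/11)² = 2.8285, q_2* = 19.4472.
Expenditure on q_1: 11·2.8285 = 31.1136; share = 0.1475.

share on q_1 = 0.1475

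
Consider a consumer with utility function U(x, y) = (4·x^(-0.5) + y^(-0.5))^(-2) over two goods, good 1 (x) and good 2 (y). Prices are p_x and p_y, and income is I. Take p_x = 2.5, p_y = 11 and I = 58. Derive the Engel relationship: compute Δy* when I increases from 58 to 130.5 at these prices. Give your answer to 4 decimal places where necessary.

Δy* = 2.5971

From the CES first-order condition, 4·(y/x)^(1.5) = p_x/p_y.
Hence y/x = ((1/4)·p_x/p_y)^(1/(1.5)), i.e. raised to the 2/3 power.
Substitute y = (y/x)·x into the budget: x* = I/(p_x + p_y·(y/x)).
Numerically y/x = 0.147794, so x* = 58/(2.5 + 11·0.147794) = 14.0581 and y* = 0.147794·14.0581 = 2.0777.
At I' = 130.5: y* = 4.6748. Change: 4.6748 − 2.0777 = 2.5971.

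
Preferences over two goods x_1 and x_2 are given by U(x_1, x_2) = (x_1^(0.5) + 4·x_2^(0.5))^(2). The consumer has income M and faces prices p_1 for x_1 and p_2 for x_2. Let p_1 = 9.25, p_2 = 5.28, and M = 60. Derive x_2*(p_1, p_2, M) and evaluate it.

x_2* = 10.9722

MU_x_1 ∝ x_1^(-0.5), MU_x_2 ∝ 4·x_2^(-0.5), so MRS = (1/4)·(x_2/x_1)^(0.5) = p_1/p_2.
Solve for the ratio: x_2/x_1 = [4·p_1/p_2]^(2).
Substitute x_2 = (x_2/x_1)·x_1 into the budget: x_1* = M/(p_1 + p_2·(x_2/x_1)).
Numerically x_2/x_1 = 49.106118, so x_1* = 60/(9.25 + 5.28·49.106118) = 0.2234 and x_2* = 49.106118·0.2234 = 10.9722.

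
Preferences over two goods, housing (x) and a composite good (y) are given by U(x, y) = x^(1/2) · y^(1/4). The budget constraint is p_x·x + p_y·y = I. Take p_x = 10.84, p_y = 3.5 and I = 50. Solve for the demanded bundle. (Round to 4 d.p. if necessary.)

x* = 3.075, y* = 4.7619

Tangency: MRS = 2·y/x = p_x/p_y.
Rearranging, p_y·y = (1/2)·p_x·x. Substituting into the budget gives p_x·x·(1 + (1/2)) = I.
Demand: x*(p_x,p_y,I) = 2/3·I/p_x and y* = 1/3·I/p_y.
At p_x=10.84, p_y=3.5, I=50: x* = 2/3·50/10.84 = 3.075, y* = 4.7619.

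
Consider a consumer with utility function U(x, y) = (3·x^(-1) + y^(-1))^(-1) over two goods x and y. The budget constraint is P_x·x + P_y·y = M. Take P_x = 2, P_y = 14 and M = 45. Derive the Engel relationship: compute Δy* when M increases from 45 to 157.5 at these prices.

From the CES first-order condition, 3·(y/x)^(2) = P_x/P_y.
Hence y/x = ((1/3)·P_x/P_y)^(1/(2)), i.e. raised to the 0.5 power.
With the ratio pinned down, the budget gives x* = M/(P_x + P_y·(y/x)) and y* = (y/x)·x*.
Numerically y/x = 0.218218, so x* = 45/(2 + 14·0.218218) = 8.902 and y* = 0.218218·8.902 = 1.9426.
At M' = 157.5: y* = 6.799. Change: 6.799 − 1.9426 = 4.8564.

Δy* = 4.8564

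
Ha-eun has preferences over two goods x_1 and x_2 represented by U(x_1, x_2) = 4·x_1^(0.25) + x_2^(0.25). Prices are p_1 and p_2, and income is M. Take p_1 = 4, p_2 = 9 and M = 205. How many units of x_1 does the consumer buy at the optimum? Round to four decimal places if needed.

With the ratio pinned down, the budget gives x_1* = M/(p_1 + p_2·(x_2/x_1)) and x_2* = (x_2/x_1)·x_1*.
Numerically x_2/x_1 = 0.053417, so x_1* = 205/(4 + 9·0.053417) = 45.7513.

x_1* = 45.7513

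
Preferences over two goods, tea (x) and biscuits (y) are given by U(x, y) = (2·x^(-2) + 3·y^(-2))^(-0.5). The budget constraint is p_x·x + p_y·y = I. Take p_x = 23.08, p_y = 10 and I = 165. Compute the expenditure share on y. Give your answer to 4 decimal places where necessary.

Numerically y/x = 1.51278, so x* = 165/(23.08 + 10·1.51278) = 4.3185 and y* = 1.51278·4.3185 = 6.5329.
Expenditure on y: 10·6.5329 = 65.3292; share = 0.3959.

share on y = 0.3959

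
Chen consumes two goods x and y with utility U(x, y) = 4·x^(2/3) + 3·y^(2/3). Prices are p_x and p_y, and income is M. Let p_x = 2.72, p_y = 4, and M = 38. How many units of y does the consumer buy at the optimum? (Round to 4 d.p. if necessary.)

y* = 1.5507

From the CES first-order condition, (4/3)·(y/x)^(1/3) = p_x/p_y.
Solve for the ratio: y/x = [(3/4)·p_x/p_y]^(3).
With the ratio pinned down, the budget gives x* = M/(p_x + p_y·(y/x)) and y* = (y/x)·x*.
Numerically y/x = 0.132651, so x* = 38/(2.72 + 4·0.132651) = 11.6901 and y* = 0.132651·11.6901 = 1.5507.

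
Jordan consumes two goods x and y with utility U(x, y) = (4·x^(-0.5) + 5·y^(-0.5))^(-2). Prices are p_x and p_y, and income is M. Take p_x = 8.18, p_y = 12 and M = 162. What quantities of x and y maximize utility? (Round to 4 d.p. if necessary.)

x* = 8.5419, y* = 7.6773

From the CES first-order condition, (4/5)·(y/x)^(1.5) = p_x/p_y.
Solve for the ratio: y/x = [(5/4)·p_x/p_y]^(2/3).
Substitute y = (y/x)·x into the budget: x* = M/(p_x + p_y·(y/x)).
Numerically y/x = 0.898783, so x* = 162/(8.18 + 12·0.898783) = 8.5419 and y* = 0.898783·8.5419 = 7.6773.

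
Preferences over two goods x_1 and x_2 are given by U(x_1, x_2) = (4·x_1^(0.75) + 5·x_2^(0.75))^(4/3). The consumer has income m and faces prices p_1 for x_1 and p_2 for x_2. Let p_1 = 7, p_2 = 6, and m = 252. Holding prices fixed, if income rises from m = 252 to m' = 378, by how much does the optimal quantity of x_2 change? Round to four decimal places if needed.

MRS = MU_x_1/MU_x_2 = (4/5)·(x_2/x_1)^(0.25). Set equal to p_1/p_2.
Solve for the ratio: x_2/x_1 = [(5/4)·p_1/p_2]^(4).
With the ratio pinned down, the budget gives x_1* = m/(p_1 + p_2·(x_2/x_1)) and x_2* = (x_2/x_1)·x_1*.
Numerically x_2/x_1 = 4.523006, so x_1* = 252/(7 + 6·4.523006) = 7.3818 and x_2* = 4.523006·7.3818 = 33.3879.
At m' = 378: x_2* = 50.0819. Change: 50.0819 − 33.3879 = 16.694.

Δx_2* = 16.694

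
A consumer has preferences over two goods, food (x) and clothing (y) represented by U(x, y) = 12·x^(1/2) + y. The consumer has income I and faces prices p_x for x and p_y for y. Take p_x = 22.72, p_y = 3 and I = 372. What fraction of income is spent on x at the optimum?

share on x = 0.0383

MU_x = 6/√x, MU_y = 1. Tangency: 6/√x = p_x/p_y.
Solve: √x = 6·p_y/p_x, so x*(p_x,p_y) = (6·p_y/p_x)², and y* = (I − p_x·x*)/p_y.
Plugging in: x* = (6·3/22.72)² = 0.6277, y* = 119.2465.
Expenditure on x: 22.72·0.6277 = 14.2606; share = 0.0383.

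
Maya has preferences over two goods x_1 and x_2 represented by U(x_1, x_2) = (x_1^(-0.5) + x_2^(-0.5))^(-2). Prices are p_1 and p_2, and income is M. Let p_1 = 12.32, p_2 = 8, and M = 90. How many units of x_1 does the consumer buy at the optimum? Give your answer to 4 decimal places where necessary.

x_1* = 3.915

From the CES first-order condition, (x_2/x_1)^(1.5) = p_1/p_2.
Solve for the ratio: x_2/x_1 = [p_1/p_2]^(2/3).
With the ratio pinned down, the budget gives x_1* = M/(p_1 + p_2·(x_2/x_1)) and x_2* = (x_2/x_1)·x_1*.
Numerically x_2/x_1 = 1.333564, so x_1* = 90/(12.32 + 8·1.333564) = 3.915.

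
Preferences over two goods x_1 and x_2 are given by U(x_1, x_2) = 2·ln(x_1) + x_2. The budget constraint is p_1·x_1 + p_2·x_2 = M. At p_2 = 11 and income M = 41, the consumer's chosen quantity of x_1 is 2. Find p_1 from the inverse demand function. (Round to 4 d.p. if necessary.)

MU_x_1 = 2/x_1, MU_x_2 = 1. Tangency: 2/x_1 = p_1/p_2.
So x_1*(p_1,p_2) = 2·p_2/p_1, independent of income; and x_2* = (M − 2·p_2)/p_2.
Set x_1* = 2 in the demand function and solve for p_1: p_1 = 11.

p_1 = 11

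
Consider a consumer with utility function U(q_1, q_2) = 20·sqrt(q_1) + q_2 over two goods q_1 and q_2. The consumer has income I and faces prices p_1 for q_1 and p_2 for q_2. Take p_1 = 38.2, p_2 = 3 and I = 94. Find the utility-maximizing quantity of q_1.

MU_q_1 = 10/√q_1, MU_q_2 = 1. Tangency: 10/√q_1 = p_1/p_2.
Thus q_1* = (10·p_2/p_1)² — independent of I — with the rest of income spent on q_2.
Plugging in: q_1* = (10·3/38.2)² = 0.6168.

q_1* = 0.6168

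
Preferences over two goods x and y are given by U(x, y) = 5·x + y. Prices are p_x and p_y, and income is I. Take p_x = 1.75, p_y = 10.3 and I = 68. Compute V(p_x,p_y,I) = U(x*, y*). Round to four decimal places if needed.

Linear utility — the consumer picks whichever good has higher MU/price: 5/1.75 = 2.8571 vs 1/10.3 = 0.0971.
x gives more utility per dollar, so spend all income on x: x* = I/p_x, y* = 0.
Numerically: x* = 38.8571, y* = 0.
Utility at the optimum: U(38.8571, 0) = 194.2857.

V = 194.2857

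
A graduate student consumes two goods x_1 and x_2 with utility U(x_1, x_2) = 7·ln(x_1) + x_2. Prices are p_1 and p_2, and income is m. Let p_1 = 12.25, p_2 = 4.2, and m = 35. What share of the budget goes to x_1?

share on x_1 = 0.84

Set MRS = p_1/p_2: (7/x_1)/1 = p_1/p_2.
So x_1*(p_1,p_2) = 7·p_2/p_1, independent of income; and x_2* = (m − 7·p_2)/p_2.
At the given prices: x_1* = 7·4.2/12.25 = 2.4, and x_2* = 1.3333.
Expenditure on x_1: 12.25·2.4 = 29.4; share = 0.84.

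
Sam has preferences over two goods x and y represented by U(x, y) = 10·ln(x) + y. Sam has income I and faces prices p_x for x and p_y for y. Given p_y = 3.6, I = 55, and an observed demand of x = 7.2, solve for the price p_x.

MU_x = 10/x, MU_y = 1. Tangency: 10/x = p_x/p_y.
So x*(p_x,p_y) = 10·p_y/p_x, independent of income; and y* = (I − 10·p_y)/p_y.
Set x* = 7.2 in the demand function and solve for p_x: p_x = 5.

p_x = 5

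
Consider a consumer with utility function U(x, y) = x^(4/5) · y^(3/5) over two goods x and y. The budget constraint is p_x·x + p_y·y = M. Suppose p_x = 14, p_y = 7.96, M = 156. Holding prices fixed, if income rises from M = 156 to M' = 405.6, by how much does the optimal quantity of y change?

Tangency: MRS = (4/3)·y/x = p_x/p_y.
So 0.8·p_y·y = 0.6·p_x·x; combined with the budget, a share 4/7 of income goes to x.
Demand: x*(p_x,p_y,M) = 4/7·M/p_x and y* = 3/7·M/p_y.
At p_x=14, p_y=7.96, M=156: y* = 3/7·156/7.96 = 8.3991.
At M' = 405.6: y* = 21.8378. Change: 21.8378 − 8.3991 = 13.4386.

Δy* = 13.4386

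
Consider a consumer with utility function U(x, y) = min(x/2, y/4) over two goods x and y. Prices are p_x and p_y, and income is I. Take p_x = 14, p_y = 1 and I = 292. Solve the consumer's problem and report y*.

Leontief preferences: the optimum is at the kink where x/2 = y/4, i.e. y = 2·x.
Budget: p_x·x + p_y·2·x = I, so (2·p_x + 4·p_y)·x = 2·I.
Demand: x*(p_x,p_y,I) = 2·I/(2·p_x + 4·p_y), y* = 4·I/(2·p_x + 4·p_y).
Here 2·14 + 4·1 = 32, giving y* = 36.5.

y* = 36.5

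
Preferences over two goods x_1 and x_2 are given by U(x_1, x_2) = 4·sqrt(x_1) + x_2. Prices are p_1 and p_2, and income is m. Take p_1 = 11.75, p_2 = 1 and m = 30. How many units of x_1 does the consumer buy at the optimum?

Set MRS = p_1/p_2: 2·x_1^(−1/2) = p_1/p_2.
Solve: √x_1 = 2·p_2/p_1, so x_1*(p_1,p_2) = (2·p_2/p_1)², and x_2* = (m − p_1·x_1*)/p_2.
Plugging in: x_1* = (2·1/11.75)² = 0.029.

x_1* = 0.029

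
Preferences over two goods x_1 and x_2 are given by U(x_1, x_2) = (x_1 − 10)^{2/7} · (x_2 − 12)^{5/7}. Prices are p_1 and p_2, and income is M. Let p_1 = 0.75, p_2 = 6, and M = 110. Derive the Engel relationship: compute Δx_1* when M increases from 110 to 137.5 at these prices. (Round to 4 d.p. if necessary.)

Let x_1' = x_1−10, x_2' = x_2−12. MRS = (2/5)·x_2'/x_1' = p_1/p_2.
Substituting into the budget: x_1* = 10 + 2/7·(M − 10·p_1 − 12·p_2)/p_1, and x_2* = 12 + 5/7·(…)/p_2.
Discretionary income = 110 − 10·0.75 − 12·6 = 30.5; x_1* = 10 + 2/7·30.5/0.75 = 21.619.
At M' = 137.5: x_1* = 32.0952. Change: 32.0952 − 21.619 = 10.4762.

Δx_1* = 10.4762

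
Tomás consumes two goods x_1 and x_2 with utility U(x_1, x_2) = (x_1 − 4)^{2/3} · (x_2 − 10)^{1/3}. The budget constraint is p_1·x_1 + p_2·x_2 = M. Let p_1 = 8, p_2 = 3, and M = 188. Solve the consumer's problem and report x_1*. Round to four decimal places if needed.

x_1* = 14.5

MRS = 2·(x_2−10)/(x_1−4). Tangency with p_1/p_2 gives x_2−10 = (1/2)·(p_1/p_2)·(x_1−4).
After buying the subsistence bundle (4, 10), a share 2/3 of the remaining income goes to x_1: x_1* = 4 + 2/3·(M − 4p_1 − 10p_2)/p_1.
Discretionary income = 188 − 4·8 − 10·3 = 126; x_1* = 4 + 2/3·126/8 = 14.5.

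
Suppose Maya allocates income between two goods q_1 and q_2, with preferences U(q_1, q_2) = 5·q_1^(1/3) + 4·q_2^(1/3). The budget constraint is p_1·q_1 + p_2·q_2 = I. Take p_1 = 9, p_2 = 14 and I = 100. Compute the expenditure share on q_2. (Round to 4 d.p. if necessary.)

share on q_2 = 0.3646

Numerically q_2/q_1 = 0.368813, so q_1* = 100/(9 + 14·0.368813) = 7.0605 and q_2* = 0.368813·7.0605 = 2.604.
Expenditure on q_2: 14·2.604 = 36.4559; share = 0.3646.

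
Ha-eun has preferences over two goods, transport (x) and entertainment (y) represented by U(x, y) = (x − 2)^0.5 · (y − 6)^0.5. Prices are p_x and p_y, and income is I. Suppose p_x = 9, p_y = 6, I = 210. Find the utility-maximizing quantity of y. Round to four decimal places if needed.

y* = 19

Let x' = x−2, y' = y−6. MRS = y'/x' = p_x/p_y.
After buying the subsistence bundle (2, 6), a share 0.5 of the remaining income goes to x: x* = 2 + 0.5·(I − 2p_x − 6p_y)/p_x.
Discretionary income = 210 − 2·9 − 6·6 = 156; y* = 6 + 0.5·156/6 = 19.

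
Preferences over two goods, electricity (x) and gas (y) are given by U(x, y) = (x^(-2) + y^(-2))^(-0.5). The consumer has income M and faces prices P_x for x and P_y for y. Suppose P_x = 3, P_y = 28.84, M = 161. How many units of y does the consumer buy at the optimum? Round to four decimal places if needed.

From the CES first-order condition, (y/x)^(3) = P_x/P_y.
Solve for the ratio: y/x = [P_x/P_y]^(1/3).
With the ratio pinned down, the budget gives x* = M/(P_x + P_y·(y/x)) and y* = (y/x)·x*.
Numerically y/x = 0.4703, so x* = 161/(3 + 28.84·0.4703) = 9.7202 and y* = 0.4703·9.7202 = 4.5714.

y* = 4.5714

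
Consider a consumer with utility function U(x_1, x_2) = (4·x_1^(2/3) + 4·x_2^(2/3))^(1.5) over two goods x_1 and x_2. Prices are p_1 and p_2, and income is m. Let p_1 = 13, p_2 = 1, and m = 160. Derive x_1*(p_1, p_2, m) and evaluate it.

x_1* = 0.0724

MU_x_1 ∝ 4·x_1^(-1/3), MU_x_2 ∝ 4·x_2^(-1/3), so MRS = (x_2/x_1)^(1/3) = p_1/p_2.
Solve for the ratio: x_2/x_1 = [p_1/p_2]^(3).
With the ratio pinned down, the budget gives x_1* = m/(p_1 + p_2·(x_2/x_1)) and x_2* = (x_2/x_1)·x_1*.
Numerically x_2/x_1 = 2197, so x_1* = 160/(13 + 1·2197) = 0.0724.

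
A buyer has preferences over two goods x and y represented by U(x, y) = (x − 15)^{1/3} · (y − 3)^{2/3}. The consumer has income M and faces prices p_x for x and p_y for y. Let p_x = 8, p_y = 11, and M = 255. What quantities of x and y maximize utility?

x* = 19.25, y* = 9.1818

This is Cobb-Douglas in (x−15, y−3): tangency gives 1/3·p_y·(y−3) = 2/3·p_x·(x−15).
Substituting into the budget: x* = 15 + 1/3·(M − 15·p_x − 3·p_y)/p_x, and y* = 3 + 2/3·(…)/p_y.
Discretionary income = 255 − 15·8 − 3·11 = 102; x* = 15 + 1/3·102/8 = 19.25; y* = 3 + 2/3·102/11 = 9.1818.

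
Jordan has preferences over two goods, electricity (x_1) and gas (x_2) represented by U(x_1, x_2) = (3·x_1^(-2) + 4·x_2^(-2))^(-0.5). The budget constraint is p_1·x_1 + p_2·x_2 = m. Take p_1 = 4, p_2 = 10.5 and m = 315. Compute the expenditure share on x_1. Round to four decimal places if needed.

With the ratio pinned down, the budget gives x_1* = m/(p_1 + p_2·(x_2/x_1)) and x_2* = (x_2/x_1)·x_1*.
Numerically x_2/x_1 = 0.797878, so x_1* = 315/(4 + 10.5·0.797878) = 25.449 and x_2* = 0.797878·25.449 = 20.3052.
Expenditure on x_1: 4·25.449 = 101.7958; share = 0.3232.

share on x_1 = 0.3232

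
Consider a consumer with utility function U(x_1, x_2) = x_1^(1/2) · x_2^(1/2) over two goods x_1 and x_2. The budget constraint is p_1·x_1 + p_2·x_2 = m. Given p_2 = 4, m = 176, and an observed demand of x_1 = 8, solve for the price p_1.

The MRS is x_2/x_1. Set MRS = p_1/p_2.
So 0.5·p_2·x_2 = 0.5·p_1·x_1; combined with the budget, a share 0.5 of income goes to x_1.
Demand: x_1*(p_1,p_2,m) = 0.5·m/p_1 and x_2* = 0.5·m/p_2.
Set x_1* = 8 in the demand function and solve for p_1: p_1 = 11.

p_1 = 11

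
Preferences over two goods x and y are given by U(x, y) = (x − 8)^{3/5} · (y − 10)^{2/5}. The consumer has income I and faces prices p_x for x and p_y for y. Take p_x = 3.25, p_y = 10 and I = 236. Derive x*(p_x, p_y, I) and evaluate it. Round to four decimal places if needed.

Discretionary income = 236 − 8·3.25 − 10·10 = 110; x* = 8 + 0.6·110/3.25 = 28.3077.

x* = 28.3077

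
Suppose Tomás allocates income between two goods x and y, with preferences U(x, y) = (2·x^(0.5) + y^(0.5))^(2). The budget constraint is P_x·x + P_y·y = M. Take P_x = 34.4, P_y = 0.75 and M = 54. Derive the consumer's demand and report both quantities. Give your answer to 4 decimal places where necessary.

x* = 0.1259, y* = 66.2246

MU_x ∝ 2·x^(-0.5), MU_y ∝ y^(-0.5), so MRS = 2·(y/x)^(0.5) = P_x/P_y.
Hence y/x = ((1/2)·P_x/P_y)^(1/(0.5)), i.e. raised to the 2 power.
Substitute y = (y/x)·x into the budget: x* = M/(P_x + P_y·(y/x)).
Numerically y/x = 525.937778, so x* = 54/(34.4 + 0.75·525.937778) = 0.1259 and y* = 525.937778·0.1259 = 66.2246.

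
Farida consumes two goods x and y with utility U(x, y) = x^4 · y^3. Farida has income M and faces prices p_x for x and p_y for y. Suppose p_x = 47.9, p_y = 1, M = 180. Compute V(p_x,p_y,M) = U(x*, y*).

V = 9760744.2017

Tangency: MRS = (4/3)·y/x = p_x/p_y.
Rearranging, p_y·y = (3/4)·p_x·x. Substituting into the budget gives p_x·x·(1 + (3/4)) = M.
Demand: x*(p_x,p_y,M) = 4/7·M/p_x and y* = 3/7·M/p_y.
At p_x=47.9, p_y=1, M=180: x* = 4/7·180/47.9 = 2.1473, y* = 77.1429.
Utility at the optimum: U(2.1473, 77.1429) = 9760744.2017.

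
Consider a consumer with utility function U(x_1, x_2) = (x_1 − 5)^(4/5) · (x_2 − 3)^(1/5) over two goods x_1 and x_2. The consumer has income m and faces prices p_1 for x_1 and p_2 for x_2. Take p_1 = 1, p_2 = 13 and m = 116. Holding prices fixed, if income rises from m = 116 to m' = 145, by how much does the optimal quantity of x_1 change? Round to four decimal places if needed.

This is Cobb-Douglas in (x_1−5, x_2−3): tangency gives 0.8·p_2·(x_2−3) = 0.2·p_1·(x_1−5).
After buying the subsistence bundle (5, 3), a share 0.8 of the remaining income goes to x_1: x_1* = 5 + 0.8·(m − 5p_1 − 3p_2)/p_1.
Discretionary income = 116 − 5·1 − 3·13 = 72; x_1* = 5 + 0.8·72/1 = 62.6.
At m' = 145: x_1* = 85.8. Change: 85.8 − 62.6 = 23.2.

Δx_1* = 23.2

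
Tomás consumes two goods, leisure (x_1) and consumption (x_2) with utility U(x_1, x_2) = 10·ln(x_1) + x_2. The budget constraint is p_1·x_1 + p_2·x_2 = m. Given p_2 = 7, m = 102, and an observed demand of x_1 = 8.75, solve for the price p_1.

p_1 = 8

Set MRS = p_1/p_2: (10/x_1)/1 = p_1/p_2.
So x_1*(p_1,p_2) = 10·p_2/p_1, independent of income; and x_2* = (m − 10·p_2)/p_2.
Set x_1* = 8.75 in the demand function and solve for p_1: p_1 = 8.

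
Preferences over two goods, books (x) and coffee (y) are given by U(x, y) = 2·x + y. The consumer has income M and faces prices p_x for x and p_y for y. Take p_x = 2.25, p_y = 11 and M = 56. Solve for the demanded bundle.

x* = 24.8889, y* = 0

Perfect substitutes: compare marginal utility per dollar. 2/p_x vs 1/p_y → 0.8889 vs 0.0909.
x gives more utility per dollar, so spend all income on x: x* = M/p_x, y* = 0.
Numerically: x* = 24.8889, y* = 0.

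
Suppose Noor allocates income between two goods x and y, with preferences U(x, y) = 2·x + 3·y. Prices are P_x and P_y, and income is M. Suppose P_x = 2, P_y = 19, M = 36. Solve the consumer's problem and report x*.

Perfect substitutes: compare marginal utility per dollar. 2/P_x vs 3/P_y → 1 vs 0.1579.
x gives more utility per dollar, so spend all income on x: x* = M/P_x, y* = 0.
Numerically: x* = 18, y* = 0.

x* = 18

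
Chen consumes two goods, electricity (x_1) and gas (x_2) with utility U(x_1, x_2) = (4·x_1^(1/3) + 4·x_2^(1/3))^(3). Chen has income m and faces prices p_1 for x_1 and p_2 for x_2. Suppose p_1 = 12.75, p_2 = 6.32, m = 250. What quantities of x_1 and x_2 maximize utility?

x_1* = 8.1012, x_2* = 23.2135

MU_x_1 ∝ 4·x_1^(-2/3), MU_x_2 ∝ 4·x_2^(-2/3), so MRS = (x_2/x_1)^(2/3) = p_1/p_2.
Solve for the ratio: x_2/x_1 = [p_1/p_2]^(1.5).
With the ratio pinned down, the budget gives x_1* = m/(p_1 + p_2·(x_2/x_1)) and x_2* = (x_2/x_1)·x_1*.
Numerically x_2/x_1 = 2.865429, so x_1* = 250/(12.75 + 6.32·2.865429) = 8.1012 and x_2* = 2.865429·8.1012 = 23.2135.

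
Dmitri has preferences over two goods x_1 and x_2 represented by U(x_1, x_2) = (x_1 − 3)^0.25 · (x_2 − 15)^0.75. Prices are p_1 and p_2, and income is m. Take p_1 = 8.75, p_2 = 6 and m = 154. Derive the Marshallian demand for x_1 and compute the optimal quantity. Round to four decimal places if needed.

x_1* = 4.0786

Discretionary income = 154 − 3·8.75 − 15·6 = 37.75; x_1* = 3 + 0.25·37.75/8.75 = 4.0786.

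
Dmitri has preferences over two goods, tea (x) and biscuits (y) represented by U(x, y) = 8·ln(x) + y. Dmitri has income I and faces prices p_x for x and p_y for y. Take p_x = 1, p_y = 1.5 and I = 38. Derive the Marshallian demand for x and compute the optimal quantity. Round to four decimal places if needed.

Set MRS = p_x/p_y: (8/x)/1 = p_x/p_y.
So x*(p_x,p_y) = 8·p_y/p_x, independent of income; and y* = (I − 8·p_y)/p_y.
At the given prices: x* = 8·1.5/1 = 12.

x* = 12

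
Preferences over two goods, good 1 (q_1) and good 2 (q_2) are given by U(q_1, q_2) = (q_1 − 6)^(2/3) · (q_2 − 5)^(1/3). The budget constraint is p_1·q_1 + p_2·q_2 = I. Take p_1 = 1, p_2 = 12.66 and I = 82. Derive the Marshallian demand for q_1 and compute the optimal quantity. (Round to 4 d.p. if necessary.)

Substituting into the budget: q_1* = 6 + 2/3·(I − 6·p_1 − 5·p_2)/p_1, and q_2* = 5 + 1/3·(…)/p_2.
Discretionary income = 82 − 6·1 − 5·12.66 = 12.7; q_1* = 6 + 2/3·12.7/1 = 14.4667.

q_1* = 14.4667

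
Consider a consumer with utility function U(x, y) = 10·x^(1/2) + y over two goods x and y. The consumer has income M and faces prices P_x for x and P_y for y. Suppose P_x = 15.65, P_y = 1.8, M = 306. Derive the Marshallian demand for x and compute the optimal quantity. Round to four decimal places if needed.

Utility is quasi-linear in y; the FOC for x is 5/√x = P_x/P_y.
Solve: √x = 5·P_y/P_x, so x*(P_x,P_y) = (5·P_y/P_x)², and y* = (M − P_x·x*)/P_y.
Plugging in: x* = (5·1.8/15.65)² = 0.3307.

x* = 0.3307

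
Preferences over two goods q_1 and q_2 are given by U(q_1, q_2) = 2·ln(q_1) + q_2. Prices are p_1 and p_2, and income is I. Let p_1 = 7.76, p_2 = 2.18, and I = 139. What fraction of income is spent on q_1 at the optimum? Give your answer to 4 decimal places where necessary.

Set MRS = p_1/p_2: (2/q_1)/1 = p_1/p_2.
So q_1*(p_1,p_2) = 2·p_2/p_1, independent of income; and q_2* = (I − 2·p_2)/p_2.
At the given prices: q_1* = 2·2.18/7.76 = 0.5619, and q_2* = 61.7615.
Expenditure on q_1: 7.76·0.5619 = 4.36; share = 0.0314.

share on q_1 = 0.0314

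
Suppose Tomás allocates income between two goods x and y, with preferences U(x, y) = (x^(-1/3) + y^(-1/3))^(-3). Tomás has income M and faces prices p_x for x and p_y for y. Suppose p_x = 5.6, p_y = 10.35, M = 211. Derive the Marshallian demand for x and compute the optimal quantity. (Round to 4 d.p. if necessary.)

MU_x ∝ x^(-4/3), MU_y ∝ y^(-4/3), so MRS = (y/x)^(4/3) = p_x/p_y.
Hence y/x = (p_x/p_y)^(1/(4/3)), i.e. raised to the 0.75 power.
With the ratio pinned down, the budget gives x* = M/(p_x + p_y·(y/x)) and y* = (y/x)·x*.
Numerically y/x = 0.630864, so x* = 211/(5.6 + 10.35·0.630864) = 17.3957.

x* = 17.3957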